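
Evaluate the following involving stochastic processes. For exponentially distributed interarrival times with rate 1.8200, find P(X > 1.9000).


P(X > t) = exp(-lambda * t)
= exp(-1.8200 * 1.9000)
= exp(-3.4580) = 0.0315

0.0315


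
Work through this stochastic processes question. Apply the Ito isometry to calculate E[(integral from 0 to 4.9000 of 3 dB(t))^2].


By Ito isometry: E[(int f dB)^2] = int f^2 dt
= 3^2 * 4.9000
= 9 * 4.9000 = 44.1000

44.1000


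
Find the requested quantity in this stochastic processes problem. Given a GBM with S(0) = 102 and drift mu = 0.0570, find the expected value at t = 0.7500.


E[S(t)] = S(0) * exp(mu * t)
= 102 * exp(0.0570 * 0.7500)
= 102 * 1.0437
= 106.4550

106.4550


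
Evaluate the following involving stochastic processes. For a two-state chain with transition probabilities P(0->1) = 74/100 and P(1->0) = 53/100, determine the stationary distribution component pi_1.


Stationary distribution: pi_0 = p10/(p01+p10), pi_1 = p01/(p01+p10)
p01 = 0.7400, p10 = 0.5300
pi_1 = 0.5827

0.5827


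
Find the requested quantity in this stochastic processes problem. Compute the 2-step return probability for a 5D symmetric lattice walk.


P(return in 2 steps) = P(reverse first step) = 1/(2d)
= 1/10
= 0.1000

0.1000


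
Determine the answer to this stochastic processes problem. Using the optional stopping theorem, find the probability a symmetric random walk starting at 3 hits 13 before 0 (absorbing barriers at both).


By optional stopping theorem: E(M at tau) = M(0) = 3
P(hit 13)*13 + P(hit 0)*0 = 3
P(hit 13) = (3 - 0)/(13 - 0) = 3/13 = 0.2308

0.2308


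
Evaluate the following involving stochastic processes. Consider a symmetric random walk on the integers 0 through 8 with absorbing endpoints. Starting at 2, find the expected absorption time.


For symmetric RW on 0,...,N with absorbing barriers, E(i) = i*(N-i)
E(2) = 2 * 6 = 12

12


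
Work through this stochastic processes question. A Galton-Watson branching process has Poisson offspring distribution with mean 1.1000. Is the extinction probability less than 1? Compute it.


Since mu = 1.1000 > 1, extinction prob q < 1.
Solve s = exp(mu*(s-1)) iteratively.
q = 0.8239

0.8239


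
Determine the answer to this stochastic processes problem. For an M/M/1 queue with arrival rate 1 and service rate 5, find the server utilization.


rho = lambda/mu
= 1/5
= 0.2000

0.2000


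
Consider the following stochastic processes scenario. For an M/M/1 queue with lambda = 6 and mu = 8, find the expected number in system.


rho = 6/8 = 0.7500
L = rho/(1-rho)
= 0.7500/0.2500
= 3.0000

3.0000


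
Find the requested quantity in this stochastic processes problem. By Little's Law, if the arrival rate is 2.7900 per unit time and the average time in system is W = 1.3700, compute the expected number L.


Little's Law: L = lambda * W
= 2.7900 * 1.3700
= 3.8223

3.8223


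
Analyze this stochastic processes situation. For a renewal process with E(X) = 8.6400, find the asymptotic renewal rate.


Long-run renewal rate = 1/E(X)
= 1/8.6400
= 0.1157

0.1157


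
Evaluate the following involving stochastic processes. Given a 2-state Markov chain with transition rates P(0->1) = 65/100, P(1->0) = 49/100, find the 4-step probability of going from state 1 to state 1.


Computing P^4 by matrix multiplication.
P = [[0.3500, 0.6500], [0.4900, 0.5100]]
After raising P to the power 4:
P^4(1,1) = 0.5703

0.5703


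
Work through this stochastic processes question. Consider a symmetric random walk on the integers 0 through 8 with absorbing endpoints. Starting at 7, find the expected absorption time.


For symmetric RW on 0,...,N with absorbing barriers, E(i) = i*(N-i)
E(7) = 7 * 1 = 7

7


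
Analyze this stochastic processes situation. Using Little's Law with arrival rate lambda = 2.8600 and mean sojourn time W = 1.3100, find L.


Little's Law: L = lambda * W
= 2.8600 * 1.3100
= 3.7466

3.7466


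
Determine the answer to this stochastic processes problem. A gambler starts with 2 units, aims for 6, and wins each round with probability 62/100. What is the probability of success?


Gambler's ruin formula:
r = q/p = 0.3800/0.6200 = 0.6129
P(win) = (1 - r^i)/(1 - r^N)
= (1 - 0.6129^2)/(1 - 0.6129^6)
= 0.6593

0.6593


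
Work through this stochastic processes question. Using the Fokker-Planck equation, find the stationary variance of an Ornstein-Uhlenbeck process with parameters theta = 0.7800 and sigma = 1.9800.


Stationary variance = sigma^2 / (2*theta)
= 1.9800^2 / (2*0.7800)
= 3.9204 / 1.5600
= 2.5131

2.5131


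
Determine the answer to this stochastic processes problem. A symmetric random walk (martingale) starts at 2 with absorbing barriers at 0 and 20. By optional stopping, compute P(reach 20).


By optional stopping theorem: E(M at tau) = M(0) = 2
P(hit 20)*20 + P(hit 0)*0 = 2
P(hit 20) = (2 - 0)/(20 - 0) = 1/10 = 0.1000

0.1000


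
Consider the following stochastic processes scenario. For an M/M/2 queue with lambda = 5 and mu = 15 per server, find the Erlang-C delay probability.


a = lambda/mu = 0.3333
rho = a/c = 0.1667
Erlang-C formula applied:
C(c,a) = 0.0476

0.0476


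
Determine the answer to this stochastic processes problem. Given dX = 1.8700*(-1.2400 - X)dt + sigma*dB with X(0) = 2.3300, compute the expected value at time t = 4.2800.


E[X(t)] = mu + (X(0) - mu)*exp(-theta*t)
= -1.2400 + (2.3300 - -1.2400)*exp(-1.8700*4.2800)
= -1.2400 + 3.5700 * 3.3426e-04
= -1.2388

-1.2388


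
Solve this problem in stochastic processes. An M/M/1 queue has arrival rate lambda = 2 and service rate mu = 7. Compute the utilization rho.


rho = lambda/mu
= 2/7
= 0.2857

0.2857


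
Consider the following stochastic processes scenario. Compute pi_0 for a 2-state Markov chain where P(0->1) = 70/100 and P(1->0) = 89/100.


Stationary distribution: pi_0 = p10/(p01+p10), pi_1 = p01/(p01+p10)
p01 = 0.7000, p10 = 0.8900
pi_0 = 0.5597

0.5597


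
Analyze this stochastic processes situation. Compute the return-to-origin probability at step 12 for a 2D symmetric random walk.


P = C(12,6)^2 / 4^12
= 924^2 / 16777216
= 853776 / 16777216
= 0.0509

0.0509


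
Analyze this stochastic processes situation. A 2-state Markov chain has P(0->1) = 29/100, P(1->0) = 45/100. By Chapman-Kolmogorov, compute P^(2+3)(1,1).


P^5 = P^2 * P^3
Computing via matrix multiplication of the transition matrix.
Entry (1,1) of P^5 = 0.3926

0.3926


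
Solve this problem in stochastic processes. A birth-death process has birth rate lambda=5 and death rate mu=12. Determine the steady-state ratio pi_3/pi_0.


For birth-death process, pi_n/pi_0 = (lambda/mu)^n
= (5/12)^3
= 0.0723

0.0723


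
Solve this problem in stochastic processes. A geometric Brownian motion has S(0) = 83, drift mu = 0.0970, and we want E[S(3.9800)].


E[S(t)] = S(0) * exp(mu * t)
= 83 * exp(0.0970 * 3.9800)
= 83 * 1.4712
= 122.1074

122.1074


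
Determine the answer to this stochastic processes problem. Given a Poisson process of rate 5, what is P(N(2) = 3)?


P(N(t)=k) = (lambda*t)^k * exp(-lambda*t) / k!
lambda*t = 10
= 10^3 * exp(-10) / 3!
= 1000 * 4.5400e-05 / 6
= 0.0076

0.0076


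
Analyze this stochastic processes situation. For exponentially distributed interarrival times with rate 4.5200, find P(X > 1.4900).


P(X > t) = exp(-lambda * t)
= exp(-4.5200 * 1.4900)
= exp(-6.7348) = 0.0012

0.0012


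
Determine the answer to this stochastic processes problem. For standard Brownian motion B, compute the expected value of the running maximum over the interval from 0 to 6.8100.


E(max B(s)) = sqrt(2t/pi)
= sqrt(2*6.8100/pi)
= sqrt(4.3354)
= 2.0822

2.0822


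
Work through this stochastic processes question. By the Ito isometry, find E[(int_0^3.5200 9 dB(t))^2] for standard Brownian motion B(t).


By Ito isometry: E[(int f dB)^2] = int f^2 dt
= 9^2 * 3.5200
= 81 * 3.5200 = 285.1200

285.1200


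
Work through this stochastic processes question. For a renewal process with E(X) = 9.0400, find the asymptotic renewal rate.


Long-run renewal rate = 1/E(X)
= 1/9.0400
= 0.1106

0.1106


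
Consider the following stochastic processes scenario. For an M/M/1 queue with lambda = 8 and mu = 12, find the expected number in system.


rho = 8/12 = 0.6667
L = rho/(1-rho)
= 0.6667/0.3333
= 2.0000

2.0000


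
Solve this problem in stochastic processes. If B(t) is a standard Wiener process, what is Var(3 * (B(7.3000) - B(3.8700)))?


Var(alpha*(B(t)-B(s))) = alpha^2 * (t-s)
= 3^2 * (7.3000 - 3.8700)
= 9 * 3.4300
= 30.8700

30.8700


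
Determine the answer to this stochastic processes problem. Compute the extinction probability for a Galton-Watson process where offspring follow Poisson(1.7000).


Since mu = 1.7000 > 1, extinction prob q < 1.
Solve s = exp(mu*(s-1)) iteratively.
q = 0.3088

0.3088


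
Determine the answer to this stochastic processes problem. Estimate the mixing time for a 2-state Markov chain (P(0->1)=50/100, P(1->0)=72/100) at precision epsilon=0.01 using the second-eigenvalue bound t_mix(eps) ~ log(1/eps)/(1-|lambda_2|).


lambda_2 = |1 - p01 - p10| = |1 - 0.5000 - 0.7200| = 0.2200
t_mix ~ log(1/eps)/(1 - |lambda_2|)
= log(100)/(1 - 0.2200) = 4.6052/0.7800
= 5.9041

5.9041


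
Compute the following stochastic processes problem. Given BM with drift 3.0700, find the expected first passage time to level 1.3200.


Expected first passage time = a/mu
= 1.3200/3.0700
= 0.4300

0.4300


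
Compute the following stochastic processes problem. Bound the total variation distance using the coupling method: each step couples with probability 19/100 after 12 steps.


TV distance bound <= (1-delta)^n
= (1 - 0.1900)^12
= 0.8100^12
= 0.0798

0.0798


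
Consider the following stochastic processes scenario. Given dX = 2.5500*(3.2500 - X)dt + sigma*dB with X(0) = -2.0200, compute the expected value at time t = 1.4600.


E[X(t)] = mu + (X(0) - mu)*exp(-theta*t)
= 3.2500 + (-2.0200 - 3.2500)*exp(-2.5500*1.4600)
= 3.2500 + -5.2700 * 0.0242
= 3.1227

3.1227


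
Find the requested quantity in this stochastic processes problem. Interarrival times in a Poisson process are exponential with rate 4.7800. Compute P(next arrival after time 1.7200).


P(X > t) = exp(-lambda * t)
= exp(-4.7800 * 1.7200)
= exp(-8.2216) = 2.6878e-04

2.6878e-04


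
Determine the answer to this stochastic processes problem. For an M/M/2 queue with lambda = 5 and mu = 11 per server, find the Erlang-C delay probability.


a = lambda/mu = 0.4545
rho = a/c = 0.2273
Erlang-C formula applied:
C(c,a) = 0.0842

0.0842


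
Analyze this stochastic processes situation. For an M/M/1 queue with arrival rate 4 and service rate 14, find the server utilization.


rho = lambda/mu
= 4/14
= 0.2857

0.2857


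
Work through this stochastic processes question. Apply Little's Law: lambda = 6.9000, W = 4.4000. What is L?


Little's Law: L = lambda * W
= 6.9000 * 4.4000
= 30.3600

30.3600


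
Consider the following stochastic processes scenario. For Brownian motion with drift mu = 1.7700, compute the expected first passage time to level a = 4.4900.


Expected first passage time = a/mu
= 4.4900/1.7700
= 2.5367

2.5367


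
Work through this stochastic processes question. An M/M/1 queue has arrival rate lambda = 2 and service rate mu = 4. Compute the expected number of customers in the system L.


rho = 2/4 = 0.5000
L = rho/(1-rho)
= 0.5000/0.5000
= 1.0000

1.0000


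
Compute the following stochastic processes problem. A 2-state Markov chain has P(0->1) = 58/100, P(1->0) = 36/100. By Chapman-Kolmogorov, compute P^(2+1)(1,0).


P^3 = P^2 * P^1
Computing via matrix multiplication of the transition matrix.
Entry (1,0) of P^3 = 0.3829

0.3829


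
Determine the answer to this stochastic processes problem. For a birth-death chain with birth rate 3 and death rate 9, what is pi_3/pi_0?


For birth-death process, pi_n/pi_0 = (lambda/mu)^n
= (3/9)^3
= 0.0370

0.0370


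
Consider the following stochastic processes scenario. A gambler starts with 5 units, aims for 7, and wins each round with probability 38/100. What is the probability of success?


Gambler's ruin formula:
r = q/p = 0.6200/0.3800 = 1.6316
P(win) = (1 - r^i)/(1 - r^N)
= (1 - 1.6316^5)/(1 - 1.6316^7)
= 0.3547

0.3547


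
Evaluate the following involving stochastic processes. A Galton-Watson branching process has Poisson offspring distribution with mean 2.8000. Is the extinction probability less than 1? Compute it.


Since mu = 2.8000 > 1, extinction prob q < 1.
Solve s = exp(mu*(s-1)) iteratively.
q = 0.0750

0.0750


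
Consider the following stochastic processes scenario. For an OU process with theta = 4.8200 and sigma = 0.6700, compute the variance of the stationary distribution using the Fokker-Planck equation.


Stationary variance = sigma^2 / (2*theta)
= 0.6700^2 / (2*4.8200)
= 0.4489 / 9.6400
= 0.0466

0.0466


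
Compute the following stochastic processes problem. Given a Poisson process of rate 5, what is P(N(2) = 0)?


P(N(t)=k) = (lambda*t)^k * exp(-lambda*t) / k!
lambda*t = 10
= 10^0 * exp(-10) / 0!
= 1 * 4.5400e-05 / 1
= 4.5400e-05

4.5400e-05


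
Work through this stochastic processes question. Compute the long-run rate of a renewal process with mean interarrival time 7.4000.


Long-run renewal rate = 1/E(X)
= 1/7.4000
= 0.1351

0.1351


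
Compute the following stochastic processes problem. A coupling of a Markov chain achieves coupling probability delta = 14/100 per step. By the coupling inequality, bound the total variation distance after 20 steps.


TV distance bound <= (1-delta)^n
= (1 - 0.1400)^20
= 0.8600^20
= 0.0490

0.0490


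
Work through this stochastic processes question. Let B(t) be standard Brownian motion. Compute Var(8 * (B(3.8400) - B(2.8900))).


Var(alpha*(B(t)-B(s))) = alpha^2 * (t-s)
= 8^2 * (3.8400 - 2.8900)
= 64 * 0.9500
= 60.8000

60.8000


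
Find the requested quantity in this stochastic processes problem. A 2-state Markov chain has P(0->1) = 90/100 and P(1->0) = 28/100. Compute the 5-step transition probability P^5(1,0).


Computing P^5 by matrix multiplication.
P = [[0.1000, 0.9000], [0.2800, 0.7200]]
After raising P to the power 5:
P^5(1,0) = 0.2373

0.2373


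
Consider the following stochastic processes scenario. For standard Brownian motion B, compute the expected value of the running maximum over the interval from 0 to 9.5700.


E(max B(s)) = sqrt(2t/pi)
= sqrt(2*9.5700/pi)
= sqrt(6.0925)
= 2.4683

2.4683


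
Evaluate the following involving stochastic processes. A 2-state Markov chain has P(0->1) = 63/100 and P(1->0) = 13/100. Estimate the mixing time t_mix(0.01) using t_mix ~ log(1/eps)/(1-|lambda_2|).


lambda_2 = |1 - p01 - p10| = |1 - 0.6300 - 0.1300| = 0.2400
t_mix ~ log(1/eps)/(1 - |lambda_2|)
= log(100)/(1 - 0.2400) = 4.6052/0.7600
= 6.0594

6.0594


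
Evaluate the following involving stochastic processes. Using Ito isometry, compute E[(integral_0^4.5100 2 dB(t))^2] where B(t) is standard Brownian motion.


By Ito isometry: E[(int f dB)^2] = int f^2 dt
= 2^2 * 4.5100
= 4 * 4.5100 = 18.0400

18.0400


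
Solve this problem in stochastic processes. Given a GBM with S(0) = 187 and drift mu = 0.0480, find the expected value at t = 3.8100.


E[S(t)] = S(0) * exp(mu * t)
= 187 * exp(0.0480 * 3.8100)
= 187 * 1.2007
= 224.5253

224.5253


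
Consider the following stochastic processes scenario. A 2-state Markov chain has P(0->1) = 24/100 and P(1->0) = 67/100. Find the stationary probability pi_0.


Stationary distribution: pi_0 = p10/(p01+p10), pi_1 = p01/(p01+p10)
p01 = 0.2400, p10 = 0.6700
pi_0 = 0.7363

0.7363


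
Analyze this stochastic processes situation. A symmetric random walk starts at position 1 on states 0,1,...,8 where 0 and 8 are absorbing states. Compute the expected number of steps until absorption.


For symmetric RW on 0,...,N with absorbing barriers, E(i) = i*(N-i)
E(1) = 1 * 7 = 7

7


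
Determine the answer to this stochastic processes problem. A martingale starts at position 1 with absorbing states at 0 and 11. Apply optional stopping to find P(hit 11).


By optional stopping theorem: E(M at tau) = M(0) = 1
P(hit 11)*11 + P(hit 0)*0 = 1
P(hit 11) = (1 - 0)/(11 - 0) = 1/11 = 0.0909

0.0909


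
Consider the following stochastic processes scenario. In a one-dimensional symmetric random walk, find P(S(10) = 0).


P(S(10) = 0) = C(10,5) / 4^5
= 252 / 1024
= 0.2461

0.2461


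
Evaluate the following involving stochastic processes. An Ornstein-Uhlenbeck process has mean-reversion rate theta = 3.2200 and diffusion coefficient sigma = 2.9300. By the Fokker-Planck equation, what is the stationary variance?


Stationary variance = sigma^2 / (2*theta)
= 2.9300^2 / (2*3.2200)
= 8.5849 / 6.4400
= 1.3331

1.3331


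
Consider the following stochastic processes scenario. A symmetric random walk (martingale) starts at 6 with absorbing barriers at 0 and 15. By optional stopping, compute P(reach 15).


By optional stopping theorem: E(M at tau) = M(0) = 6
P(hit 15)*15 + P(hit 0)*0 = 6
P(hit 15) = (6 - 0)/(15 - 0) = 2/5 = 0.4000

0.4000


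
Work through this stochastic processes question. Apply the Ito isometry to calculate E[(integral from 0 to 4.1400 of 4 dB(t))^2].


By Ito isometry: E[(int f dB)^2] = int f^2 dt
= 4^2 * 4.1400
= 16 * 4.1400 = 66.2400

66.2400


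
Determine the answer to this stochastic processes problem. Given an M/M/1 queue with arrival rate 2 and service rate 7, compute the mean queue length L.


rho = 2/7 = 0.2857
L = rho/(1-rho)
= 0.2857/0.7143
= 0.4000

0.4000


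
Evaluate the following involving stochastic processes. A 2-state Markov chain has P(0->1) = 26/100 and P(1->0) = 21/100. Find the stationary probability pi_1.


Stationary distribution: pi_0 = p10/(p01+p10), pi_1 = p01/(p01+p10)
p01 = 0.2600, p10 = 0.2100
pi_1 = 0.5532

0.5532


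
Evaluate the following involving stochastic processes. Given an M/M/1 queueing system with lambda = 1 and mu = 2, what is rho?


rho = lambda/mu
= 1/2
= 0.5000

0.5000


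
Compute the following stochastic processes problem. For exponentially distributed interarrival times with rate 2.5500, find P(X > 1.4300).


P(X > t) = exp(-lambda * t)
= exp(-2.5500 * 1.4300)
= exp(-3.6465) = 0.0261

0.0261


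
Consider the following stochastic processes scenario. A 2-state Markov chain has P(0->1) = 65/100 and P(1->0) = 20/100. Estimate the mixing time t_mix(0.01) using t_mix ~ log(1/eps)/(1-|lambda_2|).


lambda_2 = |1 - p01 - p10| = |1 - 0.6500 - 0.2000| = 0.1500
t_mix ~ log(1/eps)/(1 - |lambda_2|)
= log(100)/(1 - 0.1500) = 4.6052/0.8500
= 5.4178

5.4178


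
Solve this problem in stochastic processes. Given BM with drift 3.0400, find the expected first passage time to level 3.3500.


Expected first passage time = a/mu
= 3.3500/3.0400
= 1.1020

1.1020


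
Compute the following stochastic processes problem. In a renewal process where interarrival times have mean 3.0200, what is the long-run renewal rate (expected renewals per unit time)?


Long-run renewal rate = 1/E(X)
= 1/3.0200
= 0.3311

0.3311


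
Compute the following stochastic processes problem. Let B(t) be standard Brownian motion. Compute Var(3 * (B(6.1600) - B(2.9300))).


Var(alpha*(B(t)-B(s))) = alpha^2 * (t-s)
= 3^2 * (6.1600 - 2.9300)
= 9 * 3.2300
= 29.0700

29.0700


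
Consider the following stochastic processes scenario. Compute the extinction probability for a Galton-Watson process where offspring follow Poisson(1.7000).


Since mu = 1.7000 > 1, extinction prob q < 1.
Solve s = exp(mu*(s-1)) iteratively.
q = 0.3088

0.3088


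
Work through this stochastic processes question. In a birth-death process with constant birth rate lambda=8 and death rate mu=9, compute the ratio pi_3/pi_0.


For birth-death process, pi_n/pi_0 = (lambda/mu)^n
= (8/9)^3
= 0.7023

0.7023


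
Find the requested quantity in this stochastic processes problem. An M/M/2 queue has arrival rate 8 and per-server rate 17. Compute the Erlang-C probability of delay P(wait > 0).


a = lambda/mu = 0.4706
rho = a/c = 0.2353
Erlang-C formula applied:
C(c,a) = 0.0896

0.0896


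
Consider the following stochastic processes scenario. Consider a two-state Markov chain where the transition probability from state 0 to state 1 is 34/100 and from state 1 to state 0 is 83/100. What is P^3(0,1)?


Computing P^3 by matrix multiplication.
P = [[0.6600, 0.3400], [0.8300, 0.1700]]
After raising P to the power 3:
P^3(0,1) = 0.2920

0.2920


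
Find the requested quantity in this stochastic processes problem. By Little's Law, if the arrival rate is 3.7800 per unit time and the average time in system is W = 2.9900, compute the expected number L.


Little's Law: L = lambda * W
= 3.7800 * 2.9900
= 11.3022

11.3022


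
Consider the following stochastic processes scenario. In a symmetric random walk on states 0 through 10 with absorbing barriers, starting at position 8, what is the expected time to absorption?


For symmetric RW on 0,...,N with absorbing barriers, E(i) = i*(N-i)
E(8) = 8 * 2 = 16

16


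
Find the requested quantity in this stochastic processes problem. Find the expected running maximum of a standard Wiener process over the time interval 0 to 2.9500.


E(max B(s)) = sqrt(2t/pi)
= sqrt(2*2.9500/pi)
= sqrt(1.8780)
= 1.3704

1.3704


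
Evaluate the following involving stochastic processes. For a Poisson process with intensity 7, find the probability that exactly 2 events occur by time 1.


P(N(t)=k) = (lambda*t)^k * exp(-lambda*t) / k!
lambda*t = 7
= 7^2 * exp(-7) / 2!
= 49 * 9.1188e-04 / 2
= 0.0223

0.0223


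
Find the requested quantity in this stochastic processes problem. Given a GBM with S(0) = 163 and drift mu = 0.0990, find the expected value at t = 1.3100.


E[S(t)] = S(0) * exp(mu * t)
= 163 * exp(0.0990 * 1.3100)
= 163 * 1.1385
= 185.5715

185.5715


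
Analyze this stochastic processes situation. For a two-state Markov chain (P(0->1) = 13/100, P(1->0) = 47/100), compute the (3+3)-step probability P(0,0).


P^6 = P^3 * P^3
Computing via matrix multiplication of the transition matrix.
Entry (0,0) of P^6 = 0.7842

0.7842


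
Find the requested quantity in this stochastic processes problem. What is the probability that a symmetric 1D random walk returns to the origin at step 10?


P(S(10) = 0) = C(10,5) / 4^5
= 252 / 1024
= 0.2461

0.2461


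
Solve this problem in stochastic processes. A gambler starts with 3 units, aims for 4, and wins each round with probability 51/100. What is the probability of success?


Gambler's ruin formula:
r = q/p = 0.4900/0.5100 = 0.9608
P(win) = (1 - r^i)/(1 - r^N)
= (1 - 0.9608^3)/(1 - 0.9608^4)
= 0.7648

0.7648


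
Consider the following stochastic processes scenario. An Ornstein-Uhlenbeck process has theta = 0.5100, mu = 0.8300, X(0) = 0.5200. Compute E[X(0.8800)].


E[X(t)] = mu + (X(0) - mu)*exp(-theta*t)
= 0.8300 + (0.5200 - 0.8300)*exp(-0.5100*0.8800)
= 0.8300 + -0.3100 * 0.6384
= 0.6321

0.6321


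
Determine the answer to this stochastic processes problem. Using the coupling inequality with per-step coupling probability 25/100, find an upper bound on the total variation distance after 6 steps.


TV distance bound <= (1-delta)^n
= (1 - 0.2500)^6
= 0.7500^6
= 0.1780

0.1780


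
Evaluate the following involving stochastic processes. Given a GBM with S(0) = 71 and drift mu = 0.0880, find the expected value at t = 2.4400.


E[S(t)] = S(0) * exp(mu * t)
= 71 * exp(0.0880 * 2.4400)
= 71 * 1.2395
= 88.0055

88.0055


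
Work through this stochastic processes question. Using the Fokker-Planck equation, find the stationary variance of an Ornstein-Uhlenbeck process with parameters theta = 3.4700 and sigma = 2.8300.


Stationary variance = sigma^2 / (2*theta)
= 2.8300^2 / (2*3.4700)
= 8.0089 / 6.9400
= 1.1540

1.1540


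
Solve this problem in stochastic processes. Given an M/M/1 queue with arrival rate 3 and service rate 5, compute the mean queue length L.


rho = 3/5 = 0.6000
L = rho/(1-rho)
= 0.6000/0.4000
= 1.5000

1.5000


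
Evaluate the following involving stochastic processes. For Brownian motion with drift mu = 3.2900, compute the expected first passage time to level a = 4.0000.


Expected first passage time = a/mu
= 4.0000/3.2900
= 1.2158

1.2158


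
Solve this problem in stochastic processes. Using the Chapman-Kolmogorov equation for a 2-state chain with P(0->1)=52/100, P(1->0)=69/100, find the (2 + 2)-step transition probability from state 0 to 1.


P^4 = P^2 * P^2
Computing via matrix multiplication of the transition matrix.
Entry (0,1) of P^4 = 0.4289

0.4289


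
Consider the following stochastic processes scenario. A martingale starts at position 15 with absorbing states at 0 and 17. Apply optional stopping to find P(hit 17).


By optional stopping theorem: E(M at tau) = M(0) = 15
P(hit 17)*17 + P(hit 0)*0 = 15
P(hit 17) = (15 - 0)/(17 - 0) = 15/17 = 0.8824

0.8824


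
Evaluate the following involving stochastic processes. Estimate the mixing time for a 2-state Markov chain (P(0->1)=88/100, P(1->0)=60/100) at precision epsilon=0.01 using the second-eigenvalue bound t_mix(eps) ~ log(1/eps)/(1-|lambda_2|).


lambda_2 = |1 - p01 - p10| = |1 - 0.8800 - 0.6000| = 0.4800
t_mix ~ log(1/eps)/(1 - |lambda_2|)
= log(100)/(1 - 0.4800) = 4.6052/0.5200
= 8.8561

8.8561


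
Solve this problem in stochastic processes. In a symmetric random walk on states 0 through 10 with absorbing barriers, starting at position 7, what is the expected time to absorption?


For symmetric RW on 0,...,N with absorbing barriers, E(i) = i*(N-i)
E(7) = 7 * 3 = 21

21


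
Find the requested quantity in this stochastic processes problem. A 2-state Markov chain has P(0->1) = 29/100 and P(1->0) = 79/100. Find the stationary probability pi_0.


Stationary distribution: pi_0 = p10/(p01+p10), pi_1 = p01/(p01+p10)
p01 = 0.2900, p10 = 0.7900
pi_0 = 0.7315

0.7315


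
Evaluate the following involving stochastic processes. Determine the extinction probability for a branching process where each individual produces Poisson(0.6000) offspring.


Since mu = 0.6000 <= 1, extinction probability = 1.

1.0000


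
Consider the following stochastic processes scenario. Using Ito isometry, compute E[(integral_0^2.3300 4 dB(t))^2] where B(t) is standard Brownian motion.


By Ito isometry: E[(int f dB)^2] = int f^2 dt
= 4^2 * 2.3300
= 16 * 2.3300 = 37.2800

37.2800


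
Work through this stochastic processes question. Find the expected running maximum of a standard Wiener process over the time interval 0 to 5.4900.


E(max B(s)) = sqrt(2t/pi)
= sqrt(2*5.4900/pi)
= sqrt(3.4950)
= 1.8695

1.8695


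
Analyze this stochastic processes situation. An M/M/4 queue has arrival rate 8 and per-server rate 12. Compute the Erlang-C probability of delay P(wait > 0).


a = lambda/mu = 0.6667
rho = a/c = 0.1667
Erlang-C formula applied:
C(c,a) = 0.0051

0.0051


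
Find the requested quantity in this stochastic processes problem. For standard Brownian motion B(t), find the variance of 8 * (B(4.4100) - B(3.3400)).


Var(alpha*(B(t)-B(s))) = alpha^2 * (t-s)
= 8^2 * (4.4100 - 3.3400)
= 64 * 1.0700
= 68.4800

68.4800


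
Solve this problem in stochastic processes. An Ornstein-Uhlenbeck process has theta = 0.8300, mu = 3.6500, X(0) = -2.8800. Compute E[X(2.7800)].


E[X(t)] = mu + (X(0) - mu)*exp(-theta*t)
= 3.6500 + (-2.8800 - 3.6500)*exp(-0.8300*2.7800)
= 3.6500 + -6.5300 * 0.0995
= 3.0001

3.0001


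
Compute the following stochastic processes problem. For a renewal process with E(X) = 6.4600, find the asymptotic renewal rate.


Long-run renewal rate = 1/E(X)
= 1/6.4600
= 0.1548

0.1548


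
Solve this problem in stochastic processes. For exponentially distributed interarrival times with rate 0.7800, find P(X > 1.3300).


P(X > t) = exp(-lambda * t)
= exp(-0.7800 * 1.3300)
= exp(-1.0374) = 0.3544

0.3544


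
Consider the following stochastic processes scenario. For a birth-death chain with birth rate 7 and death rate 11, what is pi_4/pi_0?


For birth-death process, pi_n/pi_0 = (lambda/mu)^n
= (7/11)^4
= 0.1640

0.1640


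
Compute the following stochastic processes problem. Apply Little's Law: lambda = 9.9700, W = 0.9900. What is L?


Little's Law: L = lambda * W
= 9.9700 * 0.9900
= 9.8703

9.8703


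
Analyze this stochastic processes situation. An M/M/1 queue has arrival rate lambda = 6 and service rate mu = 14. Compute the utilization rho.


rho = lambda/mu
= 6/14
= 0.4286

0.4286


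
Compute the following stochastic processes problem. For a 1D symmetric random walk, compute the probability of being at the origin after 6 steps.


P(S(6) = 0) = C(6,3) / 4^3
= 20 / 64
= 0.3125

0.3125


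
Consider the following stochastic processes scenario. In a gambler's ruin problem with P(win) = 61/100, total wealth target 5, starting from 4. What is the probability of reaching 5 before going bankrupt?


Gambler's ruin formula:
r = q/p = 0.3900/0.6100 = 0.6393
P(win) = (1 - r^i)/(1 - r^N)
= (1 - 0.6393^4)/(1 - 0.6393^5)
= 0.9325

0.9325


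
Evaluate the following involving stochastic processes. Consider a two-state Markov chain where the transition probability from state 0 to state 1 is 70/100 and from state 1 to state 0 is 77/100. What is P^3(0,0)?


Computing P^3 by matrix multiplication.
P = [[0.3000, 0.7000], [0.7700, 0.2300]]
After raising P to the power 3:
P^3(0,0) = 0.4744

0.4744


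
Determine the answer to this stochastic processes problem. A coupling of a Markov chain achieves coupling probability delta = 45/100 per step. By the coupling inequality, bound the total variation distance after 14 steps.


TV distance bound <= (1-delta)^n
= (1 - 0.4500)^14
= 0.5500^14
= 2.3178e-04

2.3178e-04


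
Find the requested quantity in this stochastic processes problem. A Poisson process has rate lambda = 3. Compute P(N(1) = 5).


P(N(t)=k) = (lambda*t)^k * exp(-lambda*t) / k!
lambda*t = 3
= 3^5 * exp(-3) / 5!
= 243 * 0.0498 / 120
= 0.1008

0.1008


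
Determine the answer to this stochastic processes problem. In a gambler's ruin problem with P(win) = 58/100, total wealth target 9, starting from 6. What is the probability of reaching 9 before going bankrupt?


Gambler's ruin formula:
r = q/p = 0.4200/0.5800 = 0.7241
P(win) = (1 - r^i)/(1 - r^N)
= (1 - 0.7241^6)/(1 - 0.7241^9)
= 0.9054

0.9054


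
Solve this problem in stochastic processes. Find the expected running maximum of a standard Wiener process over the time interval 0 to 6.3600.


E(max B(s)) = sqrt(2t/pi)
= sqrt(2*6.3600/pi)
= sqrt(4.0489)
= 2.0122

2.0122


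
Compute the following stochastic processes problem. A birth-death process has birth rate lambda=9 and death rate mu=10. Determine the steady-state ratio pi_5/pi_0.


For birth-death process, pi_n/pi_0 = (lambda/mu)^n
= (9/10)^5
= 0.5905

0.5905


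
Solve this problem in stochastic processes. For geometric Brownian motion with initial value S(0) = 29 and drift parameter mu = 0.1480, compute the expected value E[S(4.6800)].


E[S(t)] = S(0) * exp(mu * t)
= 29 * exp(0.1480 * 4.6800)
= 29 * 1.9990
= 57.9706

57.9706


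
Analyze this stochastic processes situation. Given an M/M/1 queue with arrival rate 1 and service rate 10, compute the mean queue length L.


rho = 1/10 = 0.1000
L = rho/(1-rho)
= 0.1000/0.9000
= 0.1111

0.1111


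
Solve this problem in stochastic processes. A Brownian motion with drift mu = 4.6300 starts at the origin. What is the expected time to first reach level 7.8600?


Expected first passage time = a/mu
= 7.8600/4.6300
= 1.6976

1.6976


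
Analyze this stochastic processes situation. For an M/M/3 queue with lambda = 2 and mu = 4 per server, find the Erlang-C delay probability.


a = lambda/mu = 0.5000
rho = a/c = 0.1667
Erlang-C formula applied:
C(c,a) = 0.0152

0.0152


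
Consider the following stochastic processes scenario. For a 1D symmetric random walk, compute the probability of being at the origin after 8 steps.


P(S(8) = 0) = C(8,4) / 4^4
= 70 / 256
= 0.2734

0.2734


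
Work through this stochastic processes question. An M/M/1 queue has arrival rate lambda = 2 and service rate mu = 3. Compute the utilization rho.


rho = lambda/mu
= 2/3
= 0.6667

0.6667


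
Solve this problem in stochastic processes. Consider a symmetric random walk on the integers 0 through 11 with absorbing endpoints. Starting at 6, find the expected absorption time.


For symmetric RW on 0,...,N with absorbing barriers, E(i) = i*(N-i)
E(6) = 6 * 5 = 30

30


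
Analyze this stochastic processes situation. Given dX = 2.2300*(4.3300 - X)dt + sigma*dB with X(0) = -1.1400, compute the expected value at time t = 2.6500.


E[X(t)] = mu + (X(0) - mu)*exp(-theta*t)
= 4.3300 + (-1.1400 - 4.3300)*exp(-2.2300*2.6500)
= 4.3300 + -5.4700 * 0.0027
= 4.3152

4.3152


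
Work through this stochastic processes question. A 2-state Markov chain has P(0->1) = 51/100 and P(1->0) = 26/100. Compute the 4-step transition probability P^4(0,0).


Computing P^4 by matrix multiplication.
P = [[0.4900, 0.5100], [0.2600, 0.7400]]
After raising P to the power 4:
P^4(0,0) = 0.3395

0.3395


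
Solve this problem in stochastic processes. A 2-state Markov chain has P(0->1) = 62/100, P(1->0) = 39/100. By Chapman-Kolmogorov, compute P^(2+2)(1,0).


P^4 = P^2 * P^2
Computing via matrix multiplication of the transition matrix.
Entry (1,0) of P^4 = 0.3861

0.3861


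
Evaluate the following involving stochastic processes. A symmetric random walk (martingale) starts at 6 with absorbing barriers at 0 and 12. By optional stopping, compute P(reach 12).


By optional stopping theorem: E(M at tau) = M(0) = 6
P(hit 12)*12 + P(hit 0)*0 = 6
P(hit 12) = (6 - 0)/(12 - 0) = 1/2 = 0.5000

0.5000


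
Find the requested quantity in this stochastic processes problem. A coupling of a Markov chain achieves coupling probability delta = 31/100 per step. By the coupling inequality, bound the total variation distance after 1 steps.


TV distance bound <= (1-delta)^n
= (1 - 0.3100)^1
= 0.6900^1
= 0.6900

0.6900


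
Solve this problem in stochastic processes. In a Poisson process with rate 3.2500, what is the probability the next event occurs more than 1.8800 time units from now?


P(X > t) = exp(-lambda * t)
= exp(-3.2500 * 1.8800)
= exp(-6.1100) = 0.0022

0.0022


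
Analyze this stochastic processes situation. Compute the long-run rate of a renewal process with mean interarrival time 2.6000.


Long-run renewal rate = 1/E(X)
= 1/2.6000
= 0.3846

0.3846


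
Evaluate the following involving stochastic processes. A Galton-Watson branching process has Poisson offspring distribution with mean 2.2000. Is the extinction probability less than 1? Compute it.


Since mu = 2.2000 > 1, extinction prob q < 1.
Solve s = exp(mu*(s-1)) iteratively.
q = 0.1563

0.1563


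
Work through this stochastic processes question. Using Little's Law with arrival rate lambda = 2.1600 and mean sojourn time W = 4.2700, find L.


Little's Law: L = lambda * W
= 2.1600 * 4.2700
= 9.2232

9.2232


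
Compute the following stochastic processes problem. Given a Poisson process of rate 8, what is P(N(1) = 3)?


P(N(t)=k) = (lambda*t)^k * exp(-lambda*t) / k!
lambda*t = 8
= 8^3 * exp(-8) / 3!
= 512 * 3.3546e-04 / 6
= 0.0286

0.0286


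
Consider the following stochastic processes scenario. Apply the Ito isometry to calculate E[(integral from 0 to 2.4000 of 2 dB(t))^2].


By Ito isometry: E[(int f dB)^2] = int f^2 dt
= 2^2 * 2.4000
= 4 * 2.4000 = 9.6000

9.6000


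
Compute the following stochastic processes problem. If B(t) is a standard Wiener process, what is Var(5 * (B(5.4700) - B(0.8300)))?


Var(alpha*(B(t)-B(s))) = alpha^2 * (t-s)
= 5^2 * (5.4700 - 0.8300)
= 25 * 4.6400
= 116.0000

116.0000


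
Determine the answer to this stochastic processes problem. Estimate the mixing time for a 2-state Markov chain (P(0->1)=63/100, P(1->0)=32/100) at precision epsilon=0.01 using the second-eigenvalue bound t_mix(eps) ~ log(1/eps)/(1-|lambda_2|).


lambda_2 = |1 - p01 - p10| = |1 - 0.6300 - 0.3200| = 0.0500
t_mix ~ log(1/eps)/(1 - |lambda_2|)
= log(100)/(1 - 0.0500) = 4.6052/0.9500
= 4.8475

4.8475


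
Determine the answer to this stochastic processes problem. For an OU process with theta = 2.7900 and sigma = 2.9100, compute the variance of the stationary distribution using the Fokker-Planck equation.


Stationary variance = sigma^2 / (2*theta)
= 2.9100^2 / (2*2.7900)
= 8.4681 / 5.5800
= 1.5176

1.5176


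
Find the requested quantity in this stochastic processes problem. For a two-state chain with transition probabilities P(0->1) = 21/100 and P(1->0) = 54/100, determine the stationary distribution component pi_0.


Stationary distribution: pi_0 = p10/(p01+p10), pi_1 = p01/(p01+p10)
p01 = 0.2100, p10 = 0.5400
pi_0 = 0.7200

0.7200


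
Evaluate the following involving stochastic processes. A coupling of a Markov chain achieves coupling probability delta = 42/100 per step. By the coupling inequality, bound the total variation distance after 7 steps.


TV distance bound <= (1-delta)^n
= (1 - 0.4200)^7
= 0.5800^7
= 0.0221

0.0221


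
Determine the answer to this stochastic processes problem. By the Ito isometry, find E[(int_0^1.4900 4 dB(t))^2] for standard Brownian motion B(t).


By Ito isometry: E[(int f dB)^2] = int f^2 dt
= 4^2 * 1.4900
= 16 * 1.4900 = 23.8400

23.8400


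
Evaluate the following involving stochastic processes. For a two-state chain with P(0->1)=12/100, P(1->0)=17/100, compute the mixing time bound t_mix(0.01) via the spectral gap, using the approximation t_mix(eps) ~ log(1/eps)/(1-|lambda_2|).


lambda_2 = |1 - p01 - p10| = |1 - 0.1200 - 0.1700| = 0.7100
t_mix ~ log(1/eps)/(1 - |lambda_2|)
= log(100)/(1 - 0.7100) = 4.6052/0.2900
= 15.8799

15.8799


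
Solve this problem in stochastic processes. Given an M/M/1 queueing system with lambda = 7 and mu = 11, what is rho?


rho = lambda/mu
= 7/11
= 0.6364

0.6364


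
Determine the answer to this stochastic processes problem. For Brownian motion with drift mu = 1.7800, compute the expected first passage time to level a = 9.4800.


Expected first passage time = a/mu
= 9.4800/1.7800
= 5.3258

5.3258


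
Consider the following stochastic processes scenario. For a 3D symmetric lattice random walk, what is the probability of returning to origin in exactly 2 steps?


P(return in 2 steps) = P(reverse first step) = 1/(2d)
= 1/6
= 0.1667

0.1667


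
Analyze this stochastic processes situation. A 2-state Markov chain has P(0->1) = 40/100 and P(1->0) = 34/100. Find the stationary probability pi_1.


Stationary distribution: pi_0 = p10/(p01+p10), pi_1 = p01/(p01+p10)
p01 = 0.4000, p10 = 0.3400
pi_1 = 0.5405

0.5405


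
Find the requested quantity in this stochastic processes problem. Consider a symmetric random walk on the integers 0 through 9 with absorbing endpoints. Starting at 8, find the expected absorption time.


For symmetric RW on 0,...,N with absorbing barriers, E(i) = i*(N-i)
E(8) = 8 * 1 = 8

8


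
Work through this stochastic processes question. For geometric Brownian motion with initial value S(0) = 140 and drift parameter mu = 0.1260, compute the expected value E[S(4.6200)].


E[S(t)] = S(0) * exp(mu * t)
= 140 * exp(0.1260 * 4.6200)
= 140 * 1.7898
= 250.5760

250.5760


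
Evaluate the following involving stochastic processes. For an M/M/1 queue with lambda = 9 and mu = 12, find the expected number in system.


rho = 9/12 = 0.7500
L = rho/(1-rho)
= 0.7500/0.2500
= 3.0000

3.0000


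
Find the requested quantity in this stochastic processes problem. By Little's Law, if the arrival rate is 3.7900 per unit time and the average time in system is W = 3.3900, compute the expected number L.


Little's Law: L = lambda * W
= 3.7900 * 3.3900
= 12.8481

12.8481
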